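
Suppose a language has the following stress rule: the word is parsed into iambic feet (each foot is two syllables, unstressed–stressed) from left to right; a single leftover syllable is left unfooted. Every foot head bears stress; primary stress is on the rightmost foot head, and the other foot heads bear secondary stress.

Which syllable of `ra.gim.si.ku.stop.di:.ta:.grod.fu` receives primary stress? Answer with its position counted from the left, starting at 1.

Parse left to right into iambic (σˈσ) feet: (ra.ˈgim) (si.ˈku) (stop.ˈdi:) (ta:.ˈgrod) fu. Syllable 9 is left unfooted.
Foot heads (stressed positions): 2, 4, 6, 8.
End Rule Rightmost: primary stress on the rightmost head = syllable 8.
Primary stress: syllable 8 → ra.gim.si.ku.stop.di:.ta:.ˈgrod.fu.

8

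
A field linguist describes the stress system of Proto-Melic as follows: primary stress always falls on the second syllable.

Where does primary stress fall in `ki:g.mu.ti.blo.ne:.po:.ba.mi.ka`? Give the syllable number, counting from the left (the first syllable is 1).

2

The word has 9 syllables; the second syllable is syllable 2 (mu).
Primary stress: syllable 2 → ki:g.ˈmu.ti.blo.ne:.po:.ba.mi.ka.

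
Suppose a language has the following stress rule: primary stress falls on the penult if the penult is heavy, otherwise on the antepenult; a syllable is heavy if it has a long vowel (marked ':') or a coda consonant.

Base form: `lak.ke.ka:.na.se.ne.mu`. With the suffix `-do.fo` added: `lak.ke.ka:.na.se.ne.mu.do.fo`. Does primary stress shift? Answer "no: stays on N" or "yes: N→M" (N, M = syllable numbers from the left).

Base `lak.ke.ka:.na.se.ne.mu` (7 syllables):
  Weights: 5 se L, 6 ne L, 7 mu L.
  The penult (syllable 6, ne) is light, so stress falls on the antepenult (syllable 5, se).
  → primary stress on syllable 5.
Suffixed `lak.ke.ka:.na.se.ne.mu.do.fo` (9 syllables):
  Weights: 7 mu L, 8 do L, 9 fo L.
  The penult (syllable 8, do) is light, so stress falls on the antepenult (syllable 7, mu).
  → primary stress on syllable 7.

yes: 5→7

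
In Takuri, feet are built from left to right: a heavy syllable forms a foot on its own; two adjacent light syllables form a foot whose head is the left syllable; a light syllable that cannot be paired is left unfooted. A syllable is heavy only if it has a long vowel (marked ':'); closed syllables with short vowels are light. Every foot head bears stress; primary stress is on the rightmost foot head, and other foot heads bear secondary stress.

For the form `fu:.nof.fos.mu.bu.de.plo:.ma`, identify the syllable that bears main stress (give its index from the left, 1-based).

Weights: 1 fu: H, 2 nof L, 3 fos L, 4 mu L, 5 bu L, 6 de L, 7 plo: H, 8 ma L.
Parse left to right (heavy = foot alone; LL = one foot; stranded L unfooted): (ˈfu:) (ˈnof.fos) (ˈmu.bu) de (ˈplo:) ma.
Foot heads: 1, 2, 4, 7.
Primary stress on the rightmost head = syllable 7.
Primary stress: syllable 7 → fu:.nof.fos.mu.bu.de.ˈplo:.ma.

7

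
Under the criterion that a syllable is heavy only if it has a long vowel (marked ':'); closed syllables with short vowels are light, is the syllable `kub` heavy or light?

light

`kub`: short vowel, closed (coda /b/). Short vowel → light.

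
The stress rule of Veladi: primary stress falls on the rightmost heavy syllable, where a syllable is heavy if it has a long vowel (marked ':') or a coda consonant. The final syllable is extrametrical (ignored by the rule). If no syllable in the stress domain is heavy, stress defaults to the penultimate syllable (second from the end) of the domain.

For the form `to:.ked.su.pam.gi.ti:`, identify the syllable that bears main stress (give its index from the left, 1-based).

4

The final syllable (6, ti:) is extrametrical; the stress domain is syllables 1–5.
Weights: 1 to: H, 2 ked H, 3 su L, 4 pam H, 5 gi L.
Heavy syllables in the domain: 1, 2, 4. The rightmost is syllable 4 (pam).
Primary stress: syllable 4 → to:.ked.su.ˈpam.gi.ti:.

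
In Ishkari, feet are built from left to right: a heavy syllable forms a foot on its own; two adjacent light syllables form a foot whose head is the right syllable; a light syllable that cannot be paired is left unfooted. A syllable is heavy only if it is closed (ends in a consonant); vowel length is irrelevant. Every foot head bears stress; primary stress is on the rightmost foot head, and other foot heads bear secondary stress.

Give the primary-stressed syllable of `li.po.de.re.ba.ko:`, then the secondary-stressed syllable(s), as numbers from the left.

Weights: 1 li L, 2 po L, 3 de L, 4 re L, 5 ba L, 6 ko: L.
Parse left to right (heavy = foot alone; LL = one foot; stranded L unfooted): (li.ˈpo) (de.ˈre) (ba.ˈko:).
Foot heads: 2, 4, 6.
Primary stress on the rightmost head = syllable 6.
Secondary stress on 2, 4: li.ˌpo.de.ˌre.ba.ˈko:.

primary 6, secondary 2, 4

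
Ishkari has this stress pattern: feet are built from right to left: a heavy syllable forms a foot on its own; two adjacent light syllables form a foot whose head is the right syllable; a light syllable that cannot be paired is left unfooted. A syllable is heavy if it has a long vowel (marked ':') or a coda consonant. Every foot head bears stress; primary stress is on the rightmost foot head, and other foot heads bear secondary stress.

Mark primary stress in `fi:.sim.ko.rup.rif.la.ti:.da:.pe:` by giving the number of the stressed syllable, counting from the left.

9

Weights: 1 fi: H, 2 sim H, 3 ko L, 4 rup H, 5 rif H, 6 la L, 7 ti: H, 8 da: H, 9 pe: H.
Parse right to left (heavy = foot alone; LL = one foot; stranded L unfooted): (ˈfi:) (ˈsim) ko (ˈrup) (ˈrif) la (ˈti:) (ˈda:) (ˈpe:).
Foot heads: 1, 2, 4, 5, 7, 8, 9.
Primary stress on the rightmost head = syllable 9.
Primary stress: syllable 9 → fi:.sim.ko.rup.rif.la.ti:.da:.ˈpe:.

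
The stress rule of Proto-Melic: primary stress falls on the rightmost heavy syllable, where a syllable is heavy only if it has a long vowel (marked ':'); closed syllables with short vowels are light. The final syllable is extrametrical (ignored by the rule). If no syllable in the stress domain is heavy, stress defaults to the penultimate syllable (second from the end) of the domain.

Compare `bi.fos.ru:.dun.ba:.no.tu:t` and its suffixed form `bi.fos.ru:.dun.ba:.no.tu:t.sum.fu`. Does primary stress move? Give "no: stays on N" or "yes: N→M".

Base `bi.fos.ru:.dun.ba:.no.tu:t` (7 syllables):
  The final syllable (7, tu:t) is extrametrical; the stress domain is syllables 1–6.
  Weights: 1 bi L, 2 fos L, 3 ru: H, 4 dun L, 5 ba: H, 6 no L.
  Heavy syllables in the domain: 3, 5. The rightmost is syllable 5 (ba:).
  → primary stress on syllable 5.
Suffixed `bi.fos.ru:.dun.ba:.no.tu:t.sum.fu` (9 syllables):
  The final syllable (9, fu) is extrametrical; the stress domain is syllables 1–8.
  Weights: 1 bi L, 2 fos L, 3 ru: H, 4 dun L, 5 ba: H, 6 no L, 7 tu:t H, 8 sum L.
  Heavy syllables in the domain: 3, 5, 7. The rightmost is syllable 7 (tu:t).
  → primary stress on syllable 7.

yes: 5→7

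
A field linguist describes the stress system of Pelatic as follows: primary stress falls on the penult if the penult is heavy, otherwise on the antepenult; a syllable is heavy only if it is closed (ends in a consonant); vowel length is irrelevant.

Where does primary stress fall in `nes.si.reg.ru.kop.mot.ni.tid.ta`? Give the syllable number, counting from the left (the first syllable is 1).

Weights: 7 ni L, 8 tid H, 9 ta L.
The penult (syllable 8, tid) is heavy, so it takes stress.
Primary stress: syllable 8 → nes.si.reg.ru.kop.mot.ni.ˈtid.ta.

8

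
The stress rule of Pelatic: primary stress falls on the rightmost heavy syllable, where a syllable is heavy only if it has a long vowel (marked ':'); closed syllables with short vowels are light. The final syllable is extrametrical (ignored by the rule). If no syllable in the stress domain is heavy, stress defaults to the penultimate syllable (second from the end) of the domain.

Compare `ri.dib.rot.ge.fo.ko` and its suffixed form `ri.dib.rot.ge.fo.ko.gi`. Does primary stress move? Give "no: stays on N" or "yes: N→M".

yes: 4→5

Base `ri.dib.rot.ge.fo.ko` (6 syllables):
  The final syllable (6, ko) is extrametrical; the stress domain is syllables 1–5.
  Weights: 1 ri L, 2 dib L, 3 rot L, 4 ge L, 5 fo L.
  No heavy syllable in the domain; default to the penultimate syllable (second from the end) of the domain = syllable 4.
  → primary stress on syllable 4.
Suffixed `ri.dib.rot.ge.fo.ko.gi` (7 syllables):
  The final syllable (7, gi) is extrametrical; the stress domain is syllables 1–6.
  Weights: 1 ri L, 2 dib L, 3 rot L, 4 ge L, 5 fo L, 6 ko L.
  No heavy syllable in the domain; default to the penultimate syllable (second from the end) of the domain = syllable 5.
  → primary stress on syllable 5.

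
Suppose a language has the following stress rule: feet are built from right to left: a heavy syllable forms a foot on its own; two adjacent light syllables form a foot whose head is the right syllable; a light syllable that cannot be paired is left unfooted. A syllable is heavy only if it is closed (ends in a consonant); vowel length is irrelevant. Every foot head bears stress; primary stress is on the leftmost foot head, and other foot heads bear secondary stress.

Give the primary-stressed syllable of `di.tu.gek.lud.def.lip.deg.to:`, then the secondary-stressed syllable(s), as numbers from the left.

primary 2, secondary 3, 4, 5, 6, 7

Weights: 1 di L, 2 tu L, 3 gek H, 4 lud H, 5 def H, 6 lip H, 7 deg H, 8 to: L.
Parse right to left (heavy = foot alone; LL = one foot; stranded L unfooted): (di.ˈtu) (ˈgek) (ˈlud) (ˈdef) (ˈlip) (ˈdeg) to:.
Foot heads: 2, 3, 4, 5, 6, 7.
Primary stress on the leftmost head = syllable 2.
Secondary stress on 3, 4, 5, 6, 7: di.ˈtu.ˌgek.ˌlud.ˌdef.ˌlip.ˌdeg.to:.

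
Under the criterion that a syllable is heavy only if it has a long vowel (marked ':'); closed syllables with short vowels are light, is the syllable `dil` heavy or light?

light

`dil`: short vowel, closed (coda /l/). Short vowel → light.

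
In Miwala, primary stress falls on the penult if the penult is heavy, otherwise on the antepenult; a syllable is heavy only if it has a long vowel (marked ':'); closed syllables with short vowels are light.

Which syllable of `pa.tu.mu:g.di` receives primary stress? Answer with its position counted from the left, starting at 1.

3

Weights: 2 tu L, 3 mu:g H, 4 di L.
The penult (syllable 3, mu:g) is heavy, so it takes stress.
Primary stress: syllable 3 → pa.tu.ˈmu:g.di.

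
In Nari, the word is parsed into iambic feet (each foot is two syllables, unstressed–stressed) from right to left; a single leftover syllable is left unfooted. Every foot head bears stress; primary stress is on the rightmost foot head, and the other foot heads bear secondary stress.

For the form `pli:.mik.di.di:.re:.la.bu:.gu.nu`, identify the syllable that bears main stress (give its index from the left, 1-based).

Parse right to left into iambic (σˈσ) feet: pli: (mik.ˈdi) (di:.ˈre:) (la.ˈbu:) (gu.ˈnu). Syllable 1 is left unfooted.
Foot heads (stressed positions): 3, 5, 7, 9.
End Rule Rightmost: primary stress on the rightmost head = syllable 9.
Primary stress: syllable 9 → pli:.mik.di.di:.re:.la.bu:.gu.ˈnu.

9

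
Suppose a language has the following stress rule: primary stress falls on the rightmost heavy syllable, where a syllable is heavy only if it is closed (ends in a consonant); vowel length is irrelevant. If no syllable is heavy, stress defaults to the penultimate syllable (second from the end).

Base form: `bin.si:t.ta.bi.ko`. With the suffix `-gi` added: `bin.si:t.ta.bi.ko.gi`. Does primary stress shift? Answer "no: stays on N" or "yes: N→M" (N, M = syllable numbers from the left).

Base `bin.si:t.ta.bi.ko` (5 syllables):
  Weights: 1 bin H, 2 si:t H, 3 ta L, 4 bi L, 5 ko L.
  Heavy syllables in the domain: 1, 2. The rightmost is syllable 2 (si:t).
  → primary stress on syllable 2.
Suffixed `bin.si:t.ta.bi.ko.gi` (6 syllables):
  Weights: 1 bin H, 2 si:t H, 3 ta L, 4 bi L, 5 ko L, 6 gi L.
  Heavy syllables in the domain: 1, 2. The rightmost is syllable 2 (si:t).
  → primary stress on syllable 2.

no: stays on 2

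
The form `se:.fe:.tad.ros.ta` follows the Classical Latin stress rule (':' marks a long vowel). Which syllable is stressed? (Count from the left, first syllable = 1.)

4

Classical Latin: stress the penult if heavy (long vowel or closed), else the antepenult.
Weights: 3 tad H, 4 ros H, 5 ta L.
The penult (syllable 4, ros) is heavy, so it takes stress.
Stress on syllable 4: se:.fe:.tad.ˈros.ta.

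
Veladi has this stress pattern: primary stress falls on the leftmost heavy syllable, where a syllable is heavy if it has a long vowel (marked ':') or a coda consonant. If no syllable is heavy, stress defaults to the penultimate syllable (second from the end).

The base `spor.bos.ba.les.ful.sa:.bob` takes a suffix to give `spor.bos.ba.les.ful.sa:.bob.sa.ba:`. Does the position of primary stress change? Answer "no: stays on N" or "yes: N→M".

Base `spor.bos.ba.les.ful.sa:.bob` (7 syllables):
  Weights: 1 spor H, 2 bos H, 3 ba L, 4 les H, 5 ful H, 6 sa: H, 7 bob H.
  Heavy syllables in the domain: 1, 2, 4, 5, 6, 7. The leftmost is syllable 1 (spor).
  → primary stress on syllable 1.
Suffixed `spor.bos.ba.les.ful.sa:.bob.sa.ba:` (9 syllables):
  Weights: 1 spor H, 2 bos H, 3 ba L, 4 les H, 5 ful H, 6 sa: H, 7 bob H, 8 sa L, 9 ba: H.
  Heavy syllables in the domain: 1, 2, 4, 5, 6, 7, 9. The leftmost is syllable 1 (spor).
  → primary stress on syllable 1.

no: stays on 1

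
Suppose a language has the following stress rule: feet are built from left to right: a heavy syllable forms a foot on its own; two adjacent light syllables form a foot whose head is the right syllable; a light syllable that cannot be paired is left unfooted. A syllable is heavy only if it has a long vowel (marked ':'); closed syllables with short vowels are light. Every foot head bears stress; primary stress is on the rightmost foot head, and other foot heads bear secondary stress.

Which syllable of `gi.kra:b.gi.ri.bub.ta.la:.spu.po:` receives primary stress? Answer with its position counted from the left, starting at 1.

9

Weights: 1 gi L, 2 kra:b H, 3 gi L, 4 ri L, 5 bub L, 6 ta L, 7 la: H, 8 spu L, 9 po: H.
Parse left to right (heavy = foot alone; LL = one foot; stranded L unfooted): gi (ˈkra:b) (gi.ˈri) (bub.ˈta) (ˈla:) spu (ˈpo:).
Foot heads: 2, 4, 6, 7, 9.
Primary stress on the rightmost head = syllable 9.
Primary stress: syllable 9 → gi.kra:b.gi.ri.bub.ta.la:.spu.ˈpo:.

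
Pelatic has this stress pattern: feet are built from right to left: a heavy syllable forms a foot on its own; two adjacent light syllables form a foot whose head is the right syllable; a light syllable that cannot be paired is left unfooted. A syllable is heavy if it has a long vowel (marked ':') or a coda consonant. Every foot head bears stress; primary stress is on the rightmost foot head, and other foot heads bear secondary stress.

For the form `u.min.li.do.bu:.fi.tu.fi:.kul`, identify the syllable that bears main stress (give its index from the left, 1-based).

Weights: 1 u L, 2 min H, 3 li L, 4 do L, 5 bu: H, 6 fi L, 7 tu L, 8 fi: H, 9 kul H.
Parse right to left (heavy = foot alone; LL = one foot; stranded L unfooted): u (ˈmin) (li.ˈdo) (ˈbu:) (fi.ˈtu) (ˈfi:) (ˈkul).
Foot heads: 2, 4, 5, 7, 8, 9.
Primary stress on the rightmost head = syllable 9.
Primary stress: syllable 9 → u.min.li.do.bu:.fi.tu.fi:.ˈkul.

9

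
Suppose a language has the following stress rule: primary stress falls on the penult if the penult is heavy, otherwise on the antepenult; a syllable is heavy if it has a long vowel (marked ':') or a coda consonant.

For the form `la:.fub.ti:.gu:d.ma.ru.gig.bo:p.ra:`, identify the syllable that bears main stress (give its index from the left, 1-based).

Weights: 7 gig H, 8 bo:p H, 9 ra: H.
The penult (syllable 8, bo:p) is heavy, so it takes stress.
Primary stress: syllable 8 → la:.fub.ti:.gu:d.ma.ru.gig.ˈbo:p.ra:.

8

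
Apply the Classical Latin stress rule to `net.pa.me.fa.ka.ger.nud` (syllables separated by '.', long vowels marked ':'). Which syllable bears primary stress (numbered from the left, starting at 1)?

Classical Latin: stress the penult if heavy (long vowel or closed), else the antepenult.
Weights: 5 ka L, 6 ger H, 7 nud H.
The penult (syllable 6, ger) is heavy, so it takes stress.
Stress on syllable 6: net.pa.me.fa.ka.ˈger.nud.

6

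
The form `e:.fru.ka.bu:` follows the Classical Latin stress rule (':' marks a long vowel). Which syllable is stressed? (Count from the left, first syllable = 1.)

2

Classical Latin: stress the penult if heavy (long vowel or closed), else the antepenult.
Weights: 2 fru L, 3 ka L, 4 bu: H.
The penult (syllable 3, ka) is light, so stress falls on the antepenult (syllable 2, fru).
Stress on syllable 2: e:.ˈfru.ka.bu:.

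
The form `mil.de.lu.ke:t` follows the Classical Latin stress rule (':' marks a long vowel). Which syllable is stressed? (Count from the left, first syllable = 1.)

Classical Latin: stress the penult if heavy (long vowel or closed), else the antepenult.
Weights: 2 de L, 3 lu L, 4 ke:t H.
The penult (syllable 3, lu) is light, so stress falls on the antepenult (syllable 2, de).
Stress on syllable 2: mil.ˈde.lu.ke:t.

2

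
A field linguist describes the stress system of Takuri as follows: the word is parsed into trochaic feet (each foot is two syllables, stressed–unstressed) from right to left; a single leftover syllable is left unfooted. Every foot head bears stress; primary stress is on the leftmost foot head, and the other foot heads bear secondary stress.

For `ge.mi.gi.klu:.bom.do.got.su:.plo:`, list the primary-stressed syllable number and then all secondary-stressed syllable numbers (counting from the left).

Parse right to left into trochaic (ˈσσ) feet: ge (ˈmi.gi) (ˈklu:.bom) (ˈdo.got) (ˈsu:.plo:). Syllable 1 is left unfooted.
Foot heads (stressed positions): 2, 4, 6, 8.
End Rule Leftmost: primary stress on the leftmost head = syllable 2.
Secondary stress on 4, 6, 8: ge.ˈmi.gi.ˌklu:.bom.ˌdo.got.ˌsu:.plo:.

primary 2, secondary 4, 6, 8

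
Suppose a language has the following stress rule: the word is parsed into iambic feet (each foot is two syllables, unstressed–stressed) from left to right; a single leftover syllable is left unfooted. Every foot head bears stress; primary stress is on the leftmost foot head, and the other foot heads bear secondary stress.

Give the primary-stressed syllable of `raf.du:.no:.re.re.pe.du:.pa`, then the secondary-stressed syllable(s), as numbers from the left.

primary 2, secondary 4, 6, 8

Parse left to right into iambic (σˈσ) feet: (raf.ˈdu:) (no:.ˈre) (re.ˈpe) (du:.ˈpa).
Foot heads (stressed positions): 2, 4, 6, 8.
End Rule Leftmost: primary stress on the leftmost head = syllable 2.
Secondary stress on 4, 6, 8: raf.ˈdu:.no:.ˌre.re.ˌpe.du:.ˌpa.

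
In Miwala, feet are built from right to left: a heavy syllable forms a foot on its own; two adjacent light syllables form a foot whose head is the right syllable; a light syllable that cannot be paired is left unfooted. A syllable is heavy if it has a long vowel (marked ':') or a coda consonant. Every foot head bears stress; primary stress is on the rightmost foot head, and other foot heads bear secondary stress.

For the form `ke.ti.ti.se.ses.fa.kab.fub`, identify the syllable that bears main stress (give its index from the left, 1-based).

8

Weights: 1 ke L, 2 ti L, 3 ti L, 4 se L, 5 ses H, 6 fa L, 7 kab H, 8 fub H.
Parse right to left (heavy = foot alone; LL = one foot; stranded L unfooted): (ke.ˈti) (ti.ˈse) (ˈses) fa (ˈkab) (ˈfub).
Foot heads: 2, 4, 5, 7, 8.
Primary stress on the rightmost head = syllable 8.
Primary stress: syllable 8 → ke.ti.ti.se.ses.fa.kab.ˈfub.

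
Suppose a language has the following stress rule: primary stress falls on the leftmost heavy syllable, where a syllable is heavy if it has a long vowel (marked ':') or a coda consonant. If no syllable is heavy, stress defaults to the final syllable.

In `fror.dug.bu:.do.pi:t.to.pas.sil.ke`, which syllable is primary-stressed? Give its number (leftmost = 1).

1

Weights: 1 fror H, 2 dug H, 3 bu: H, 4 do L, 5 pi:t H, 6 to L, 7 pas H, 8 sil H, 9 ke L.
Heavy syllables in the domain: 1, 2, 3, 5, 7, 8. The leftmost is syllable 1 (fror).
Primary stress: syllable 1 → ˈfror.dug.bu:.do.pi:t.to.pas.sil.ke.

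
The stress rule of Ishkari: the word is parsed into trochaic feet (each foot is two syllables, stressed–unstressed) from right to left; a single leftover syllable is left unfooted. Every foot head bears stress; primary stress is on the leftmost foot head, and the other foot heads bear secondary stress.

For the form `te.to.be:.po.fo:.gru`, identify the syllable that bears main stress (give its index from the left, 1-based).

1

Parse right to left into trochaic (ˈσσ) feet: (ˈte.to) (ˈbe:.po) (ˈfo:.gru).
Foot heads (stressed positions): 1, 3, 5.
End Rule Leftmost: primary stress on the leftmost head = syllable 1.
Primary stress: syllable 1 → ˈte.to.be:.po.fo:.gru.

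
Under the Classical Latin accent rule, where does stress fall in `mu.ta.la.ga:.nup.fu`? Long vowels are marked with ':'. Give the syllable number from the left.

Classical Latin: stress the penult if heavy (long vowel or closed), else the antepenult.
Weights: 4 ga: H, 5 nup H, 6 fu L.
The penult (syllable 5, nup) is heavy, so it takes stress.
Stress on syllable 5: mu.ta.la.ga:.ˈnup.fu.

5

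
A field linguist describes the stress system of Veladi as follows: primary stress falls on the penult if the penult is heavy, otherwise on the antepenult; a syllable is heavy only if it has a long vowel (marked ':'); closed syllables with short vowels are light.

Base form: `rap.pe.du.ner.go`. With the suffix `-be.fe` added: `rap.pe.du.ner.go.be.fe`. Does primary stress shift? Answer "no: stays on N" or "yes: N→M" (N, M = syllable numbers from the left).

yes: 3→5

Base `rap.pe.du.ner.go` (5 syllables):
  Weights: 3 du L, 4 ner L, 5 go L.
  The penult (syllable 4, ner) is light, so stress falls on the antepenult (syllable 3, du).
  → primary stress on syllable 3.
Suffixed `rap.pe.du.ner.go.be.fe` (7 syllables):
  Weights: 5 go L, 6 be L, 7 fe L.
  The penult (syllable 6, be) is light, so stress falls on the antepenult (syllable 5, go).
  → primary stress on syllable 5.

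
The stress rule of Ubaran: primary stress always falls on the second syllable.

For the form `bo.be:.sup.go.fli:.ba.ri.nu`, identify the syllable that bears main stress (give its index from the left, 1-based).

2

The word has 8 syllables; the second syllable is syllable 2 (be:).
Primary stress: syllable 2 → bo.ˈbe:.sup.go.fli:.ba.ri.nu.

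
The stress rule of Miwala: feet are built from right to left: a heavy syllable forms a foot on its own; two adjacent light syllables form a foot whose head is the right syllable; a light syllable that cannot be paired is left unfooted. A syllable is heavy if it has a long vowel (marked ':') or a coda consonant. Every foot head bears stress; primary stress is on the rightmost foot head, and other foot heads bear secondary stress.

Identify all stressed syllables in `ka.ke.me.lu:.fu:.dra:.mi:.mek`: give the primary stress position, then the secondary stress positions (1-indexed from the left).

Weights: 1 ka L, 2 ke L, 3 me L, 4 lu: H, 5 fu: H, 6 dra: H, 7 mi: H, 8 mek H.
Parse right to left (heavy = foot alone; LL = one foot; stranded L unfooted): ka (ke.ˈme) (ˈlu:) (ˈfu:) (ˈdra:) (ˈmi:) (ˈmek).
Foot heads: 3, 4, 5, 6, 7, 8.
Primary stress on the rightmost head = syllable 8.
Secondary stress on 3, 4, 5, 6, 7: ka.ke.ˌme.ˌlu:.ˌfu:.ˌdra:.ˌmi:.ˈmek.

primary 8, secondary 3, 4, 5, 6, 7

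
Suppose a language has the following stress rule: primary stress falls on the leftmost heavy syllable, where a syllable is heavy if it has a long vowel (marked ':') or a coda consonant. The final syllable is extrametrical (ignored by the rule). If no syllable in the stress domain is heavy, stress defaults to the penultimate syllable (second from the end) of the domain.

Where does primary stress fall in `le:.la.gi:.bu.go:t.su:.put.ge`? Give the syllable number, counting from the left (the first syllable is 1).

1

The final syllable (8, ge) is extrametrical; the stress domain is syllables 1–7.
Weights: 1 le: H, 2 la L, 3 gi: H, 4 bu L, 5 go:t H, 6 su: H, 7 put H.
Heavy syllables in the domain: 1, 3, 5, 6, 7. The leftmost is syllable 1 (le:).
Primary stress: syllable 1 → ˈle:.la.gi:.bu.go:t.su:.put.ge.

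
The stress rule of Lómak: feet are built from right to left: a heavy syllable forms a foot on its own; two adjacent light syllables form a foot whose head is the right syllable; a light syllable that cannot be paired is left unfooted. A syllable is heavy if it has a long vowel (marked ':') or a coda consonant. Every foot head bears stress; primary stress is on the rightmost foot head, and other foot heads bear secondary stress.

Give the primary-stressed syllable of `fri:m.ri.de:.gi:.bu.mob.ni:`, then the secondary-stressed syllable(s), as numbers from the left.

primary 7, secondary 1, 3, 4, 6

Weights: 1 fri:m H, 2 ri L, 3 de: H, 4 gi: H, 5 bu L, 6 mob H, 7 ni: H.
Parse right to left (heavy = foot alone; LL = one foot; stranded L unfooted): (ˈfri:m) ri (ˈde:) (ˈgi:) bu (ˈmob) (ˈni:).
Foot heads: 1, 3, 4, 6, 7.
Primary stress on the rightmost head = syllable 7.
Secondary stress on 1, 3, 4, 6: ˌfri:m.ri.ˌde:.ˌgi:.bu.ˌmob.ˈni:.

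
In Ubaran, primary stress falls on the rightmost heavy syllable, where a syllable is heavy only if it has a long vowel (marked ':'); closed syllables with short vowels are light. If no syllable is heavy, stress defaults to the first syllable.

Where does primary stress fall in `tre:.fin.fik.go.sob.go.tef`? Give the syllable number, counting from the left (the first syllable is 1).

Weights: 1 tre: H, 2 fin L, 3 fik L, 4 go L, 5 sob L, 6 go L, 7 tef L.
Heavy syllables in the domain: 1. The rightmost is syllable 1 (tre:).
Primary stress: syllable 1 → ˈtre:.fin.fik.go.sob.go.tef.

1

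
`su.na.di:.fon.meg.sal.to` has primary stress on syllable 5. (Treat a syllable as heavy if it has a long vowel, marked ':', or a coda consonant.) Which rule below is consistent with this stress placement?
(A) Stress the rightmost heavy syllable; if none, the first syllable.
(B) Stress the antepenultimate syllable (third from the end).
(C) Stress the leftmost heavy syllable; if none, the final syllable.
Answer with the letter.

Rule A → syllable 6 (observed: 5).
Rule B → syllable 5 ✓.
Rule C → syllable 3 (observed: 5).

B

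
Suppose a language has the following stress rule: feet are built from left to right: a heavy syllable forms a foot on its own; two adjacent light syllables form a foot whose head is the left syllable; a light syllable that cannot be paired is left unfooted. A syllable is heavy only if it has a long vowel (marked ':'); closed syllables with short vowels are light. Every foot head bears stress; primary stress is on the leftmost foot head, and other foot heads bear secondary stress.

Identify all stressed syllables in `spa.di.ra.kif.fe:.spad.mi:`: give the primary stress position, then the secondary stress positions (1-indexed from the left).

Weights: 1 spa L, 2 di L, 3 ra L, 4 kif L, 5 fe: H, 6 spad L, 7 mi: H.
Parse left to right (heavy = foot alone; LL = one foot; stranded L unfooted): (ˈspa.di) (ˈra.kif) (ˈfe:) spad (ˈmi:).
Foot heads: 1, 3, 5, 7.
Primary stress on the leftmost head = syllable 1.
Secondary stress on 3, 5, 7: ˈspa.di.ˌra.kif.ˌfe:.spad.ˌmi:.

primary 1, secondary 3, 5, 7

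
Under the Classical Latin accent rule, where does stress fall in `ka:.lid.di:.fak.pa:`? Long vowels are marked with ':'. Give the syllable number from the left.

Classical Latin: stress the penult if heavy (long vowel or closed), else the antepenult.
Weights: 3 di: H, 4 fak H, 5 pa: H.
The penult (syllable 4, fak) is heavy, so it takes stress.
Stress on syllable 4: ka:.lid.di:.ˈfak.pa:.

4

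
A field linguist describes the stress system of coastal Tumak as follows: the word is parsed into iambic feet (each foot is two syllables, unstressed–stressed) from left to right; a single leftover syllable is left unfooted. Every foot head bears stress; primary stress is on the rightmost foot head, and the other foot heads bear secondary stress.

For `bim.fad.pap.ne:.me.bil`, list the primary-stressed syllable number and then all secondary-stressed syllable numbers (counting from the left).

Parse left to right into iambic (σˈσ) feet: (bim.ˈfad) (pap.ˈne:) (me.ˈbil).
Foot heads (stressed positions): 2, 4, 6.
End Rule Rightmost: primary stress on the rightmost head = syllable 6.
Secondary stress on 2, 4: bim.ˌfad.pap.ˌne:.me.ˈbil.

primary 6, secondary 2, 4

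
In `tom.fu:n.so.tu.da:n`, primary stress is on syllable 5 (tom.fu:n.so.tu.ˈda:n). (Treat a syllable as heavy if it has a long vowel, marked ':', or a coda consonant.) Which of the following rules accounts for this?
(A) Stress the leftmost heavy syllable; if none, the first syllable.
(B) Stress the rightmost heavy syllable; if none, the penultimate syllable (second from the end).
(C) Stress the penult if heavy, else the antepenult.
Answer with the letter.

B

Rule A → syllable 1 (observed: 5).
Rule B → syllable 5 ✓.
Rule C → syllable 3 (observed: 5).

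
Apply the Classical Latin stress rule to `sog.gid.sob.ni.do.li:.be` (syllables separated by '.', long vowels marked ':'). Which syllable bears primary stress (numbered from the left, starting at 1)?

6

Classical Latin: stress the penult if heavy (long vowel or closed), else the antepenult.
Weights: 5 do L, 6 li: H, 7 be L.
The penult (syllable 6, li:) is heavy, so it takes stress.
Stress on syllable 6: sog.gid.sob.ni.do.ˈli:.be.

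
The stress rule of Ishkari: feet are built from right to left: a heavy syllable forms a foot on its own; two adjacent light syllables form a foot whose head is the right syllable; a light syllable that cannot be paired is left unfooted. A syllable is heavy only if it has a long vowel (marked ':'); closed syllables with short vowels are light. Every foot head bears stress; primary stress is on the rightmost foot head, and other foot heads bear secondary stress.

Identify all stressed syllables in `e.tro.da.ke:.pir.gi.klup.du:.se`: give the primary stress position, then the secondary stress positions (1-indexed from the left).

Weights: 1 e L, 2 tro L, 3 da L, 4 ke: H, 5 pir L, 6 gi L, 7 klup L, 8 du: H, 9 se L.
Parse right to left (heavy = foot alone; LL = one foot; stranded L unfooted): e (tro.ˈda) (ˈke:) pir (gi.ˈklup) (ˈdu:) se.
Foot heads: 3, 4, 7, 8.
Primary stress on the rightmost head = syllable 8.
Secondary stress on 3, 4, 7: e.tro.ˌda.ˌke:.pir.gi.ˌklup.ˈdu:.se.

primary 8, secondary 3, 4, 7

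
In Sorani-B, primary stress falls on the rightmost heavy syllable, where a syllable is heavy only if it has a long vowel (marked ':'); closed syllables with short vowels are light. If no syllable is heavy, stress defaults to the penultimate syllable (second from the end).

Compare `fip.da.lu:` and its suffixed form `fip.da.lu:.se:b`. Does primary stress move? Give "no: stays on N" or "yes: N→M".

yes: 3→4

Base `fip.da.lu:` (3 syllables):
  Weights: 1 fip L, 2 da L, 3 lu: H.
  Heavy syllables in the domain: 3. The rightmost is syllable 3 (lu:).
  → primary stress on syllable 3.
Suffixed `fip.da.lu:.se:b` (4 syllables):
  Weights: 1 fip L, 2 da L, 3 lu: H, 4 se:b H.
  Heavy syllables in the domain: 3, 4. The rightmost is syllable 4 (se:b).
  → primary stress on syllable 4.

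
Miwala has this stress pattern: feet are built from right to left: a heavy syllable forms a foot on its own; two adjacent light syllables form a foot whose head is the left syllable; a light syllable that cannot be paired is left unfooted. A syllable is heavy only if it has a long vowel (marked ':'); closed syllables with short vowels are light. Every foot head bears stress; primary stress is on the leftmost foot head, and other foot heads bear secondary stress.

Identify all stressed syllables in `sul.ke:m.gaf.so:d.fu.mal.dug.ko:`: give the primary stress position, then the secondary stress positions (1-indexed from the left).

Weights: 1 sul L, 2 ke:m H, 3 gaf L, 4 so:d H, 5 fu L, 6 mal L, 7 dug L, 8 ko: H.
Parse right to left (heavy = foot alone; LL = one foot; stranded L unfooted): sul (ˈke:m) gaf (ˈso:d) fu (ˈmal.dug) (ˈko:).
Foot heads: 2, 4, 6, 8.
Primary stress on the leftmost head = syllable 2.
Secondary stress on 4, 6, 8: sul.ˈke:m.gaf.ˌso:d.fu.ˌmal.dug.ˌko:.

primary 2, secondary 4, 6, 8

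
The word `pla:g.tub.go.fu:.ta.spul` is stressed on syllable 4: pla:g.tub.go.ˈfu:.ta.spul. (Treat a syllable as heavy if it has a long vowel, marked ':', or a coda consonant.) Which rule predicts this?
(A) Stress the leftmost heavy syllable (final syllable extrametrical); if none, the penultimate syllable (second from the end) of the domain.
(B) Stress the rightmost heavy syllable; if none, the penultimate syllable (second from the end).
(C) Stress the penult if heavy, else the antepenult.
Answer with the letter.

C

Rule A → syllable 1 (observed: 4).
Rule B → syllable 6 (observed: 4).
Rule C → syllable 4 ✓.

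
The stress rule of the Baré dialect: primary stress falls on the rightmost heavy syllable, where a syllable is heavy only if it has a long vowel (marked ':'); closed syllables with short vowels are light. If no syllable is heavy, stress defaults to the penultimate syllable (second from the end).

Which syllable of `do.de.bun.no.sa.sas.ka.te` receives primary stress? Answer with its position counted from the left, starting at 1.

7

Weights: 1 do L, 2 de L, 3 bun L, 4 no L, 5 sa L, 6 sas L, 7 ka L, 8 te L.
No heavy syllable in the domain; default to the penultimate syllable (second from the end) = syllable 7.
Primary stress: syllable 7 → do.de.bun.no.sa.sas.ˈka.te.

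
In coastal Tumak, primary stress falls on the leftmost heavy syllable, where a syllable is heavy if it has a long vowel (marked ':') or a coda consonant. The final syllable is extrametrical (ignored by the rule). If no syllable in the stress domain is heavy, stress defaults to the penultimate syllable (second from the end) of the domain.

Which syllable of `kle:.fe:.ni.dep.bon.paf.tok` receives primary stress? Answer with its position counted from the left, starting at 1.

1

The final syllable (7, tok) is extrametrical; the stress domain is syllables 1–6.
Weights: 1 kle: H, 2 fe: H, 3 ni L, 4 dep H, 5 bon H, 6 paf H.
Heavy syllables in the domain: 1, 2, 4, 5, 6. The leftmost is syllable 1 (kle:).
Primary stress: syllable 1 → ˈkle:.fe:.ni.dep.bon.paf.tok.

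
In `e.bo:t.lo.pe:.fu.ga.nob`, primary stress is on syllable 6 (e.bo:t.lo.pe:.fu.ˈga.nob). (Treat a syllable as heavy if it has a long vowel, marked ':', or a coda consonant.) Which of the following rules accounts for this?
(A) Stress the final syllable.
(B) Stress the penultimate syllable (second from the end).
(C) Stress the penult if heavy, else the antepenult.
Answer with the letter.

Rule A → syllable 7 (observed: 6).
Rule B → syllable 6 ✓.
Rule C → syllable 5 (observed: 6).

B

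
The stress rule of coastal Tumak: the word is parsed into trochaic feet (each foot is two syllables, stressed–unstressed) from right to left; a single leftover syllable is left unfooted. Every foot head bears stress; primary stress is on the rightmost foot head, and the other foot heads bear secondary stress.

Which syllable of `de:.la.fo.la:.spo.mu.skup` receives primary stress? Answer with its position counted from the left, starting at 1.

6

Parse right to left into trochaic (ˈσσ) feet: de: (ˈla.fo) (ˈla:.spo) (ˈmu.skup). Syllable 1 is left unfooted.
Foot heads (stressed positions): 2, 4, 6.
End Rule Rightmost: primary stress on the rightmost head = syllable 6.
Primary stress: syllable 6 → de:.la.fo.la:.spo.ˈmu.skup.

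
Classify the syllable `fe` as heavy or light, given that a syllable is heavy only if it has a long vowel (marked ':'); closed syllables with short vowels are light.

light

`fe`: short vowel, open (no coda). Short vowel → light.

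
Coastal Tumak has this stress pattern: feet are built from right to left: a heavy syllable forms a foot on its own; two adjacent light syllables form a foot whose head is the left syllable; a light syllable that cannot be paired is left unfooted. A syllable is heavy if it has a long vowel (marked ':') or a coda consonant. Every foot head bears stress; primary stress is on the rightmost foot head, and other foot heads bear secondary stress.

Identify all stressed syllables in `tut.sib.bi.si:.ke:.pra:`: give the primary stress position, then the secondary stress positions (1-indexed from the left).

primary 6, secondary 1, 2, 4, 5

Weights: 1 tut H, 2 sib H, 3 bi L, 4 si: H, 5 ke: H, 6 pra: H.
Parse right to left (heavy = foot alone; LL = one foot; stranded L unfooted): (ˈtut) (ˈsib) bi (ˈsi:) (ˈke:) (ˈpra:).
Foot heads: 1, 2, 4, 5, 6.
Primary stress on the rightmost head = syllable 6.
Secondary stress on 1, 2, 4, 5: ˌtut.ˌsib.bi.ˌsi:.ˌke:.ˈpra:.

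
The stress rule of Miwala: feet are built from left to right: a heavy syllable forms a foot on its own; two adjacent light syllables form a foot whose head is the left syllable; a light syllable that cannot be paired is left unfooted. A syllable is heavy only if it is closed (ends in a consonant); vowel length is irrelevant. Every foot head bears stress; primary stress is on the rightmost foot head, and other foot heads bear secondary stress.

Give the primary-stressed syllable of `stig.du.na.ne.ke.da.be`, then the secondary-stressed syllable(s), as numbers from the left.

Weights: 1 stig H, 2 du L, 3 na L, 4 ne L, 5 ke L, 6 da L, 7 be L.
Parse left to right (heavy = foot alone; LL = one foot; stranded L unfooted): (ˈstig) (ˈdu.na) (ˈne.ke) (ˈda.be).
Foot heads: 1, 2, 4, 6.
Primary stress on the rightmost head = syllable 6.
Secondary stress on 1, 2, 4: ˌstig.ˌdu.na.ˌne.ke.ˈda.be.

primary 6, secondary 1, 2, 4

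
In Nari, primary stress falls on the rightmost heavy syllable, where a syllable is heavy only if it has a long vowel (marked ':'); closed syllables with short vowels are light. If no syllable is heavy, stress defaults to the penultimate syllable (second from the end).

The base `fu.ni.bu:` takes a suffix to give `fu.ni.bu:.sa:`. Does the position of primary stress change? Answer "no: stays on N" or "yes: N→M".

yes: 3→4

Base `fu.ni.bu:` (3 syllables):
  Weights: 1 fu L, 2 ni L, 3 bu: H.
  Heavy syllables in the domain: 3. The rightmost is syllable 3 (bu:).
  → primary stress on syllable 3.
Suffixed `fu.ni.bu:.sa:` (4 syllables):
  Weights: 1 fu L, 2 ni L, 3 bu: H, 4 sa: H.
  Heavy syllables in the domain: 3, 4. The rightmost is syllable 4 (sa:).
  → primary stress on syllable 4.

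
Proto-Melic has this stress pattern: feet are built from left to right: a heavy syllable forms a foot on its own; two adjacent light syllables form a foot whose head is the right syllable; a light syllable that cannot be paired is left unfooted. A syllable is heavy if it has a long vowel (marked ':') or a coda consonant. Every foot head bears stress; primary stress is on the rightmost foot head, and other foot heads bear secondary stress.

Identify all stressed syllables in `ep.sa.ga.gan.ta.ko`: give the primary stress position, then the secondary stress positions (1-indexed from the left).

Weights: 1 ep H, 2 sa L, 3 ga L, 4 gan H, 5 ta L, 6 ko L.
Parse left to right (heavy = foot alone; LL = one foot; stranded L unfooted): (ˈep) (sa.ˈga) (ˈgan) (ta.ˈko).
Foot heads: 1, 3, 4, 6.
Primary stress on the rightmost head = syllable 6.
Secondary stress on 1, 3, 4: ˌep.sa.ˌga.ˌgan.ta.ˈko.

primary 6, secondary 1, 3, 4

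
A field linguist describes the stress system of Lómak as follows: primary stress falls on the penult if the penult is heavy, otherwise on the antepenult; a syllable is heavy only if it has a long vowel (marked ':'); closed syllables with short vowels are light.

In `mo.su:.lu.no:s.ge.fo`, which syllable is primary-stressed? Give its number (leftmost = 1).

Weights: 4 no:s H, 5 ge L, 6 fo L.
The penult (syllable 5, ge) is light, so stress falls on the antepenult (syllable 4, no:s).
Primary stress: syllable 4 → mo.su:.lu.ˈno:s.ge.fo.

4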